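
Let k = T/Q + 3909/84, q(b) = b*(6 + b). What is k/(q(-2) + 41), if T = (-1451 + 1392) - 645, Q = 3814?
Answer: 2474965/1762068 ≈ 1.4046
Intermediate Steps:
T = -704 (T = -59 - 645 = -704)
k = 2474965/53396 (k = -704/3814 + 3909/84 = -704*1/3814 + 3909*(1/84) = -352/1907 + 1303/28 = 2474965/53396 ≈ 46.351)
k/(q(-2) + 41) = 2474965/(53396*(-2*(6 - 2) + 41)) = 2474965/(53396*(-2*4 + 41)) = 2474965/(53396*(-8 + 41)) = (2474965/53396)/33 = (2474965/53396)*(1/33) = 2474965/1762068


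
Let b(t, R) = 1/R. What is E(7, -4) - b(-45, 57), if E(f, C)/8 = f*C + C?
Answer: -14593/57 ≈ -256.02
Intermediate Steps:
E(f, C) = 8*C + 8*C*f (E(f, C) = 8*(f*C + C) = 8*(C*f + C) = 8*(C + C*f) = 8*C + 8*C*f)
E(7, -4) - b(-45, 57) = 8*(-4)*(1 + 7) - 1/57 = 8*(-4)*8 - 1*1/57 = -256 - 1/57 = -14593/57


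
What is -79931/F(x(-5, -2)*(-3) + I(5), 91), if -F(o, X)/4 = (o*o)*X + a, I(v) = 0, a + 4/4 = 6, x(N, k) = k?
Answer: 79931/13124 ≈ 6.0904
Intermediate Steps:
a = 5 (a = -1 + 6 = 5)
F(o, X) = -20 - 4*X*o**2 (F(o, X) = -4*((o*o)*X + 5) = -4*(o**2*X + 5) = -4*(X*o**2 + 5) = -4*(5 + X*o**2) = -20 - 4*X*o**2)
-79931/F(x(-5, -2)*(-3) + I(5), 91) = -79931/(-20 - 4*91*(-2*(-3) + 0)**2) = -79931/(-20 - 4*91*(6 + 0)**2) = -79931/(-20 - 4*91*6**2) = -79931/(-20 - 4*91*36) = -79931/(-20 - 13104) = -79931/(-13124) = -79931*(-1/13124) = 79931/13124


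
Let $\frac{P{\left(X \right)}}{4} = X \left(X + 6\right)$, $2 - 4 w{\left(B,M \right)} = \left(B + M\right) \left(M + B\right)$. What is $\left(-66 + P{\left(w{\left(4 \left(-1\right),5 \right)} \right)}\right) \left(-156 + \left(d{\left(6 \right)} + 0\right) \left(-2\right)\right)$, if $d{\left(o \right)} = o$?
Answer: $10038$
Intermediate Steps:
$w{\left(B,M \right)} = \frac{1}{2} - \frac{\left(B + M\right)^{2}}{4}$ ($w{\left(B,M \right)} = \frac{1}{2} - \frac{\left(B + M\right) \left(M + B\right)}{4} = \frac{1}{2} - \frac{\left(B + M\right) \left(B + M\right)}{4} = \frac{1}{2} - \frac{\left(B + M\right)^{2}}{4}$)
$P{\left(X \right)} = 4 X \left(6 + X\right)$ ($P{\left(X \right)} = 4 X \left(X + 6\right) = 4 X \left(6 + X\right)$)
$\left(-66 + P{\left(w{\left(4 \left(-1\right),5 \right)} \right)}\right) \left(-156 + \left(d{\left(6 \right)} + 0\right) \left(-2\right)\right) = \left(-66 + 4 \left(\frac{1}{2} - \frac{\left(4 \left(-1\right) + 5\right)^{2}}{4}\right) \left(6 + \left(\frac{1}{2} - \frac{\left(4 \left(-1\right) + 5\right)^{2}}{4}\right)\right)\right) \left(-156 + \left(6 + 0\right) \left(-2\right)\right) = \left(-66 + 4 \left(\frac{1}{2} - \frac{\left(-4 + 5\right)^{2}}{4}\right) \left(6 + \left(\frac{1}{2} - \frac{\left(-4 + 5\right)^{2}}{4}\right)\right)\right) \left(-156 + 6 \left(-2\right)\right) = \left(-66 + 4 \left(\frac{1}{2} - \frac{1^{2}}{4}\right) \left(6 + \left(\frac{1}{2} - \frac{1^{2}}{4}\right)\right)\right) \left(-156 - 12\right) = \left(-66 + 4 \left(\frac{1}{2} - \frac{1}{4}\right) \left(6 + \left(\frac{1}{2} - \frac{1}{4}\right)\right)\right) \left(-168\right) = \left(-66 + 4 \cdot \frac{1}{4} \left(6 + \frac{1}{4}\right)\right) \left(-168\right) = \left(-66 + 4 \cdot \frac{1}{4} \cdot \frac{25}{4}\right) \left(-168\right) = \left(-66 + \frac{25}{4}\right) \left(-168\right) = \left(- \frac{239}{4}\right) \left(-168\right) = 10038$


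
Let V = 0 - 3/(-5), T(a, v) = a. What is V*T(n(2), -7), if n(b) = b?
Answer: 6/5 ≈ 1.2000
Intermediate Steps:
V = ⅗ (V = 0 - 3*(-⅕) = 0 + ⅗ = ⅗ ≈ 0.60000)
V*T(n(2), -7) = (⅗)*2 = 6/5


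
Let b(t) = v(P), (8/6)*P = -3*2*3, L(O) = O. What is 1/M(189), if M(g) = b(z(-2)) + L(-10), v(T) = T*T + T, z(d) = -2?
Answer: 4/635 ≈ 0.0062992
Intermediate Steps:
P = -27/2 (P = 3*(-3*2*3)/4 = 3*(-6*3)/4 = (3/4)*(-18) = -27/2 ≈ -13.500)
v(T) = T + T**2 (v(T) = T**2 + T = T + T**2)
b(t) = 675/4 (b(t) = -27*(1 - 27/2)/2 = -27/2*(-25/2) = 675/4)
M(g) = 635/4 (M(g) = 675/4 - 10 = 635/4)
1/M(189) = 1/(635/4) = 4/635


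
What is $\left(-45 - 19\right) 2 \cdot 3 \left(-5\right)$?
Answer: $1920$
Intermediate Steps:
$\left(-45 - 19\right) 2 \cdot 3 \left(-5\right) = \left(-45 - 19\right) 6 \left(-5\right) = \left(-64\right) \left(-30\right) = 1920$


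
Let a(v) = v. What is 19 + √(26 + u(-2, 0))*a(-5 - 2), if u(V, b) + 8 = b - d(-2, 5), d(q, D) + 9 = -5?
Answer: 19 - 28*√2 ≈ -20.598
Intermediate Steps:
d(q, D) = -14 (d(q, D) = -9 - 5 = -14)
u(V, b) = 6 + b (u(V, b) = -8 + (b - 1*(-14)) = -8 + (b + 14) = -8 + (14 + b) = 6 + b)
19 + √(26 + u(-2, 0))*a(-5 - 2) = 19 + √(26 + (6 + 0))*(-5 - 2) = 19 + √(26 + 6)*(-7) = 19 + √32*(-7) = 19 + (4*√2)*(-7) = 19 - 28*√2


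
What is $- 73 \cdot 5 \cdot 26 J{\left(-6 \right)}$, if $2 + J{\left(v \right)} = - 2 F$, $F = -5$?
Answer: $-75920$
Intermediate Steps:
$J{\left(v \right)} = 8$ ($J{\left(v \right)} = -2 - -10 = -2 + 10 = 8$)
$- 73 \cdot 5 \cdot 26 J{\left(-6 \right)} = - 73 \cdot 5 \cdot 26 \cdot 8 = \left(-73\right) 130 \cdot 8 = \left(-9490\right) 8 = -75920$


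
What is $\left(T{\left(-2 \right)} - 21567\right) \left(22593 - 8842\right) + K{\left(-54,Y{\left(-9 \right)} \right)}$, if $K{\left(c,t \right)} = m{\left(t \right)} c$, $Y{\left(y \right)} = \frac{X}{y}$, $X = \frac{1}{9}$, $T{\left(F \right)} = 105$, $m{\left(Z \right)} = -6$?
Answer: $-295123638$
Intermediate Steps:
$X = \frac{1}{9} \approx 0.11111$
$Y{\left(y \right)} = \frac{1}{9 y}$
$K{\left(c,t \right)} = - 6 c$
$\left(T{\left(-2 \right)} - 21567\right) \left(22593 - 8842\right) + K{\left(-54,Y{\left(-9 \right)} \right)} = \left(105 - 21567\right) \left(22593 - 8842\right) - -324 = \left(-21462\right) 13751 + 324 = -295123962 + 324 = -295123638$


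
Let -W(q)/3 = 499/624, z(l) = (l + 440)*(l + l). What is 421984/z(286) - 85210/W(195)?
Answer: 920044826372/25902591 ≈ 35519.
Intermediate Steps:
z(l) = 2*l*(440 + l) (z(l) = (440 + l)*(2*l) = 2*l*(440 + l))
W(q) = -499/208 (W(q) = -1497/624 = -3*499/624 = -499/208)
421984/z(286) - 85210/W(195) = 421984/((2*286*(440 + 286))) - 85210/(-499/208) = 421984/((2*286*726)) - 85210*(-208/499) = 421984/415272 + 17723680/499 = 421984*(1/415272) + 17723680/499 = 52748/51909 + 17723680/499 = 920044826372/25902591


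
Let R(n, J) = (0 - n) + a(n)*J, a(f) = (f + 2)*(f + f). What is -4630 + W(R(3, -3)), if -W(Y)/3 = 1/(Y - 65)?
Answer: -731537/158 ≈ -4630.0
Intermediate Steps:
a(f) = 2*f*(2 + f) (a(f) = (2 + f)*(2*f) = 2*f*(2 + f))
R(n, J) = -n + 2*J*n*(2 + n) (R(n, J) = (0 - n) + (2*n*(2 + n))*J = -n + 2*J*n*(2 + n))
W(Y) = -3/(-65 + Y) (W(Y) = -3/(Y - 65) = -3/(-65 + Y))
-4630 + W(R(3, -3)) = -4630 - 3/(-65 + 3*(-1 + 2*(-3)*(2 + 3))) = -4630 - 3/(-65 + 3*(-1 + 2*(-3)*5)) = -4630 - 3/(-65 + 3*(-1 - 30)) = -4630 - 3/(-65 + 3*(-31)) = -4630 - 3/(-65 - 93) = -4630 - 3/(-158) = -4630 - 3*(-1/158) = -4630 + 3/158 = -731537/158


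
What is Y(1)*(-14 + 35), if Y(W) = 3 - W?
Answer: 42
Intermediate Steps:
Y(1)*(-14 + 35) = (3 - 1*1)*(-14 + 35) = (3 - 1)*21 = 2*21 = 42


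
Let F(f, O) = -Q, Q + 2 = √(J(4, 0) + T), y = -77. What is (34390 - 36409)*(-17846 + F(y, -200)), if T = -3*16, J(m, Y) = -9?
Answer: 36027036 + 2019*I*√57 ≈ 3.6027e+7 + 15243.0*I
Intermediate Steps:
T = -48
Q = -2 + I*√57 (Q = -2 + √(-9 - 48) = -2 + √(-57) = -2 + I*√57 ≈ -2.0 + 7.5498*I)
F(f, O) = 2 - I*√57 (F(f, O) = -(-2 + I*√57) = 2 - I*√57)
(34390 - 36409)*(-17846 + F(y, -200)) = (34390 - 36409)*(-17846 + (2 - I*√57)) = -2019*(-17844 - I*√57) = 36027036 + 2019*I*√57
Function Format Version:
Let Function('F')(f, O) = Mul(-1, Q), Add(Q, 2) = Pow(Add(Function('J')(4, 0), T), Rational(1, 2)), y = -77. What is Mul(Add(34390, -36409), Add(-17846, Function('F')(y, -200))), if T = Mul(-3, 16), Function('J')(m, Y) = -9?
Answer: Add(36027036, Mul(2019, I, Pow(57, Rational(1, 2)))) ≈ Add(3.6027e+7, Mul(15243., I))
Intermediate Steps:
T = -48
Q = Add(-2, Mul(I, Pow(57, Rational(1, 2)))) (Q = Add(-2, Pow(Add(-9, -48), Rational(1, 2))) = Add(-2, Pow(-57, Rational(1, 2))) = Add(-2, Mul(I, Pow(57, Rational(1, 2)))) ≈ Add(-2.0000, Mul(7.5498, I)))
Function('F')(f, O) = Add(2, Mul(-1, I, Pow(57, Rational(1, 2)))) (Function('F')(f, O) = Mul(-1, Add(-2, Mul(I, Pow(57, Rational(1, 2))))) = Add(2, Mul(-1, I, Pow(57, Rational(1, 2)))))
Mul(Add(34390, -36409), Add(-17846, Function('F')(y, -200))) = Mul(Add(34390, -36409), Add(-17846, Add(2, Mul(-1, I, Pow(57, Rational(1, 2)))))) = Mul(-2019, Add(-17844, Mul(-1, I, Pow(57, Rational(1, 2))))) = Add(36027036, Mul(2019, I, Pow(57, Rational(1, 2))))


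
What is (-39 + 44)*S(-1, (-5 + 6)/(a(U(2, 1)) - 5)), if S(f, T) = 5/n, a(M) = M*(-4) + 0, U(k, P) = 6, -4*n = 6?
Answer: -50/3 ≈ -16.667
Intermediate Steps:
n = -3/2 (n = -1/4*6 = -3/2 ≈ -1.5000)
a(M) = -4*M (a(M) = -4*M + 0 = -4*M)
S(f, T) = -10/3 (S(f, T) = 5/(-3/2) = 5*(-2/3) = -10/3)
(-39 + 44)*S(-1, (-5 + 6)/(a(U(2, 1)) - 5)) = (-39 + 44)*(-10/3) = 5*(-10/3) = -50/3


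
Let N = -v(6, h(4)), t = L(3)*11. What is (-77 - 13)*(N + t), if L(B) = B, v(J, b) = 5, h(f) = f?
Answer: -2520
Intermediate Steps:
t = 33 (t = 3*11 = 33)
N = -5 (N = -1*5 = -5)
(-77 - 13)*(N + t) = (-77 - 13)*(-5 + 33) = -90*28 = -2520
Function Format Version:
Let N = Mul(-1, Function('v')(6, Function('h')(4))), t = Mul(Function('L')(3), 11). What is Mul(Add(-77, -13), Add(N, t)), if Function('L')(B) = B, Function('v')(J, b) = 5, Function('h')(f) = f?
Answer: -2520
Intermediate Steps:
t = 33 (t = Mul(3, 11) = 33)
N = -5 (N = Mul(-1, 5) = -5)
Mul(Add(-77, -13), Add(N, t)) = Mul(Add(-77, -13), Add(-5, 33)) = Mul(-90, 28) = -2520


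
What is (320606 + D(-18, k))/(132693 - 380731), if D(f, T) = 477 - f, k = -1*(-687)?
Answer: -321101/248038 ≈ -1.2946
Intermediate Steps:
k = 687
(320606 + D(-18, k))/(132693 - 380731) = (320606 + (477 - 1*(-18)))/(132693 - 380731) = (320606 + (477 + 18))/(-248038) = (320606 + 495)*(-1/248038) = 321101*(-1/248038) = -321101/248038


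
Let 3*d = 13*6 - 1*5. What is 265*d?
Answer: 19345/3 ≈ 6448.3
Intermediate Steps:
d = 73/3 (d = (13*6 - 1*5)/3 = (78 - 5)/3 = (⅓)*73 = 73/3 ≈ 24.333)
265*d = 265*(73/3) = 19345/3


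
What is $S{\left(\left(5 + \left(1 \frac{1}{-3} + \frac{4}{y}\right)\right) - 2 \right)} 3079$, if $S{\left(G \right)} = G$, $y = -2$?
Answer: $\frac{6158}{3} \approx 2052.7$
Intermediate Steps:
$S{\left(\left(5 + \left(1 \frac{1}{-3} + \frac{4}{y}\right)\right) - 2 \right)} 3079 = \left(\left(5 + \left(1 \frac{1}{-3} + \frac{4}{-2}\right)\right) - 2\right) 3079 = \left(\left(5 + \left(1 \left(- \frac{1}{3}\right) + 4 \left(- \frac{1}{2}\right)\right)\right) - 2\right) 3079 = \left(\left(5 - \frac{7}{3}\right) - 2\right) 3079 = \left(\frac{8}{3} - 2\right) 3079 = \frac{2}{3} \cdot 3079 = \frac{6158}{3}$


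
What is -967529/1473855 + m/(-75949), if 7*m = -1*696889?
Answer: 512733316948/783564693765 ≈ 0.65436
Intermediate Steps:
m = -696889/7 (m = (-1*696889)/7 = (1/7)*(-696889) = -696889/7 ≈ -99556.)
-967529/1473855 + m/(-75949) = -967529/1473855 - 696889/7/(-75949) = -967529*1/1473855 - 696889/7*(-1/75949) = -967529/1473855 + 696889/531643 = 512733316948/783564693765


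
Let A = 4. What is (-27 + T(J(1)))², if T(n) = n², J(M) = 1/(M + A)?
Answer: 454276/625 ≈ 726.84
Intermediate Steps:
J(M) = 1/(4 + M) (J(M) = 1/(M + 4) = 1/(4 + M))
(-27 + T(J(1)))² = (-27 + (1/(4 + 1))²)² = (-27 + (1/5)²)² = (-27 + (⅕)²)² = (-27 + 1/25)² = (-674/25)² = 454276/625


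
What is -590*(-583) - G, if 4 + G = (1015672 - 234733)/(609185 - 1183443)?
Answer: 197530602231/574258 ≈ 3.4398e+5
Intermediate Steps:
G = -3077971/574258 (G = -4 + (1015672 - 234733)/(609185 - 1183443) = -4 + 780939/(-574258) = -4 + 780939*(-1/574258) = -4 - 780939/574258 = -3077971/574258 ≈ -5.3599)
-590*(-583) - G = -590*(-583) - 1*(-3077971/574258) = 343970 + 3077971/574258 = 197530602231/574258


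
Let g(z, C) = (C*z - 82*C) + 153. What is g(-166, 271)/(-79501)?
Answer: 67055/79501 ≈ 0.84345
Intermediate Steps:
g(z, C) = 153 - 82*C + C*z (g(z, C) = (-82*C + C*z) + 153 = 153 - 82*C + C*z)
g(-166, 271)/(-79501) = (153 - 82*271 + 271*(-166))/(-79501) = (153 - 22222 - 44986)*(-1/79501) = -67055*(-1/79501) = 67055/79501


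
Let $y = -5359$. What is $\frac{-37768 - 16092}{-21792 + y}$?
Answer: $\frac{53860}{27151} \approx 1.9837$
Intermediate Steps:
$\frac{-37768 - 16092}{-21792 + y} = \frac{-37768 - 16092}{-21792 - 5359} = - \frac{53860}{-27151} = \left(-53860\right) \left(- \frac{1}{27151}\right) = \frac{53860}{27151}$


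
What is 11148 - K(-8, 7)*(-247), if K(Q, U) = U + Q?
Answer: 10901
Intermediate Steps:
K(Q, U) = Q + U
11148 - K(-8, 7)*(-247) = 11148 - (-8 + 7)*(-247) = 11148 - (-1)*(-247) = 11148 - 1*247 = 11148 - 247 = 10901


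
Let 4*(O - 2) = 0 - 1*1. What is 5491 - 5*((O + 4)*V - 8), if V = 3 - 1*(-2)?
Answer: 21549/4 ≈ 5387.3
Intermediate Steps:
O = 7/4 (O = 2 + (0 - 1*1)/4 = 2 + (0 - 1)/4 = 2 + (¼)*(-1) = 2 - ¼ = 7/4 ≈ 1.7500)
V = 5 (V = 3 + 2 = 5)
5491 - 5*((O + 4)*V - 8) = 5491 - 5*((7/4 + 4)*5 - 8) = 5491 - 5*((23/4)*5 - 8) = 5491 - 5*(115/4 - 8) = 5491 - 5*83/4 = 5491 - 415/4 = 21549/4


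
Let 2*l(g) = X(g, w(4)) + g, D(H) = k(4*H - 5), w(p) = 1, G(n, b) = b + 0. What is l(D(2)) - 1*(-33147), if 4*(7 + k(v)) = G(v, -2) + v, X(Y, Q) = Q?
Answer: 265153/8 ≈ 33144.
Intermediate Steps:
G(n, b) = b
k(v) = -15/2 + v/4 (k(v) = -7 + (-2 + v)/4 = -7 + (-1/2 + v/4) = -15/2 + v/4)
D(H) = -35/4 + H (D(H) = -15/2 + (4*H - 5)/4 = -15/2 + (-5 + 4*H)/4 = -15/2 + (-5/4 + H) = -35/4 + H)
l(g) = 1/2 + g/2 (l(g) = (1 + g)/2 = 1/2 + g/2)
l(D(2)) - 1*(-33147) = (1/2 + (-35/4 + 2)/2) - 1*(-33147) = (1/2 + (1/2)*(-27/4)) + 33147 = (1/2 - 27/8) + 33147 = -23/8 + 33147 = 265153/8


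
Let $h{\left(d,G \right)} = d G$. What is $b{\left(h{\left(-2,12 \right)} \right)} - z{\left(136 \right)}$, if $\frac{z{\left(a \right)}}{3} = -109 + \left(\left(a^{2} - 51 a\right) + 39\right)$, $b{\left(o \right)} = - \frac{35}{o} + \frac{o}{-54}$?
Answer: $- \frac{2481703}{72} \approx -34468.0$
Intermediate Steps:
$h{\left(d,G \right)} = G d$
$b{\left(o \right)} = - \frac{35}{o} - \frac{o}{54}$ ($b{\left(o \right)} = - \frac{35}{o} + o \left(- \frac{1}{54}\right) = - \frac{35}{o} - \frac{o}{54}$)
$z{\left(a \right)} = -210 - 153 a + 3 a^{2}$ ($z{\left(a \right)} = 3 \left(-109 + \left(\left(a^{2} - 51 a\right) + 39\right)\right) = 3 \left(-109 + \left(39 + a^{2} - 51 a\right)\right) = 3 \left(-70 + a^{2} - 51 a\right) = -210 - 153 a + 3 a^{2}$)
$b{\left(h{\left(-2,12 \right)} \right)} - z{\left(136 \right)} = \left(- \frac{35}{12 \left(-2\right)} - \frac{12 \left(-2\right)}{54}\right) - \left(-210 - 20808 + 3 \cdot 136^{2}\right) = \left(- \frac{35}{-24} - - \frac{4}{9}\right) - \left(-210 - 20808 + 3 \cdot 18496\right) = \left(\left(-35\right) \left(- \frac{1}{24}\right) + \frac{4}{9}\right) - \left(-210 - 20808 + 55488\right) = \left(\frac{35}{24} + \frac{4}{9}\right) - 34470 = \frac{137}{72} - 34470 = - \frac{2481703}{72}$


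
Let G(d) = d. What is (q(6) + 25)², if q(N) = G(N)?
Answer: 961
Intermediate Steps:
q(N) = N
(q(6) + 25)² = (6 + 25)² = 31² = 961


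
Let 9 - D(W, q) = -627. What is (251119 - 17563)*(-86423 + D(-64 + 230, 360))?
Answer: -20036068572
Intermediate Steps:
D(W, q) = 636 (D(W, q) = 9 - 1*(-627) = 9 + 627 = 636)
(251119 - 17563)*(-86423 + D(-64 + 230, 360)) = (251119 - 17563)*(-86423 + 636) = 233556*(-85787) = -20036068572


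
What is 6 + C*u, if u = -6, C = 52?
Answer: -306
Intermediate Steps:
6 + C*u = 6 + 52*(-6) = 6 - 312 = -306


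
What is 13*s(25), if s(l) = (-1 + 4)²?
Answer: 117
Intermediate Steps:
s(l) = 9 (s(l) = 3² = 9)
13*s(25) = 13*9 = 117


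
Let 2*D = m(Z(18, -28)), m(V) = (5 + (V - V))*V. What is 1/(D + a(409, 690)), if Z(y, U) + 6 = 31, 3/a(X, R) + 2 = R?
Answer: 688/43003 ≈ 0.015999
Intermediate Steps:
a(X, R) = 3/(-2 + R)
Z(y, U) = 25 (Z(y, U) = -6 + 31 = 25)
m(V) = 5*V (m(V) = (5 + 0)*V = 5*V)
D = 125/2 (D = (5*25)/2 = (1/2)*125 = 125/2 ≈ 62.500)
1/(D + a(409, 690)) = 1/(125/2 + 3/(-2 + 690)) = 1/(125/2 + 3/688) = 1/(43003/688) = 688/43003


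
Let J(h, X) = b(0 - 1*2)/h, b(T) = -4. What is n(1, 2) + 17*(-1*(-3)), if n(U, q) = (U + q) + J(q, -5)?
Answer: 52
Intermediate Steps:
J(h, X) = -4/h
n(U, q) = U + q - 4/q (n(U, q) = (U + q) - 4/q = U + q - 4/q)
n(1, 2) + 17*(-1*(-3)) = (1 + 2 - 4/2) + 17*(-1*(-3)) = (1 + 2 - 4*½) + 17*3 = (1 + 2 - 2) + 51 = 1 + 51 = 52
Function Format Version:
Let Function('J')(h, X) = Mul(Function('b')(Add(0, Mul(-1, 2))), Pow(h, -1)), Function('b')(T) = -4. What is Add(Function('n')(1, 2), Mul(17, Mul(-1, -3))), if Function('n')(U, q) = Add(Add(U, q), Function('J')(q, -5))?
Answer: 52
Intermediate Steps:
Function('J')(h, X) = Mul(-4, Pow(h, -1))
Function('n')(U, q) = Add(U, q, Mul(-4, Pow(q, -1))) (Function('n')(U, q) = Add(Add(U, q), Mul(-4, Pow(q, -1))) = Add(U, q, Mul(-4, Pow(q, -1))))
Add(Function('n')(1, 2), Mul(17, Mul(-1, -3))) = Add(Add(1, 2, Mul(-4, Pow(2, -1))), Mul(17, Mul(-1, -3))) = Add(Add(1, 2, Mul(-4, Rational(1, 2))), Mul(17, 3)) = Add(Add(1, 2, -2), 51) = Add(1, 51) = 52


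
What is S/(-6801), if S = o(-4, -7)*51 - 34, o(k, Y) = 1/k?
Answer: 187/27204 ≈ 0.0068740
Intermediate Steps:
S = -187/4 (S = 51/(-4) - 34 = -¼*51 - 34 = -51/4 - 34 = -187/4 ≈ -46.750)
S/(-6801) = -187/4/(-6801) = -187/4*(-1/6801) = 187/27204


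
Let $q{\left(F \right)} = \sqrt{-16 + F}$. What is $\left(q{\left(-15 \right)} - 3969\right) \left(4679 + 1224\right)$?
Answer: $-23429007 + 5903 i \sqrt{31} \approx -2.3429 \cdot 10^{7} + 32867.0 i$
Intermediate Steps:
$\left(q{\left(-15 \right)} - 3969\right) \left(4679 + 1224\right) = \left(\sqrt{-16 - 15} - 3969\right) \left(4679 + 1224\right) = \left(\sqrt{-31} - 3969\right) 5903 = \left(i \sqrt{31} - 3969\right) 5903 = \left(-3969 + i \sqrt{31}\right) 5903 = -23429007 + 5903 i \sqrt{31}$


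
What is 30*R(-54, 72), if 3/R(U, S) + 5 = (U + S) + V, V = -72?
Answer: -90/59 ≈ -1.5254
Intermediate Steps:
R(U, S) = 3/(-77 + S + U) (R(U, S) = 3/(-5 + ((U + S) - 72)) = 3/(-5 + ((S + U) - 72)) = 3/(-5 + (-72 + S + U)) = 3/(-77 + S + U))
30*R(-54, 72) = 30*(3/(-77 + 72 - 54)) = 30*(3/(-59)) = 30*(3*(-1/59)) = 30*(-3/59) = -90/59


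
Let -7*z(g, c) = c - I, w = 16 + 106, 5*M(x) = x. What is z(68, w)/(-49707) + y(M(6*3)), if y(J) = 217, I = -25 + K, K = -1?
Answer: 75505081/347949 ≈ 217.00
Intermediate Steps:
M(x) = x/5
I = -26 (I = -25 - 1 = -26)
w = 122
z(g, c) = -26/7 - c/7 (z(g, c) = -(c - 1*(-26))/7 = -(c + 26)/7 = -(26 + c)/7 = -26/7 - c/7)
z(68, w)/(-49707) + y(M(6*3)) = (-26/7 - ⅐*122)/(-49707) + 217 = (-26/7 - 122/7)*(-1/49707) + 217 = -148/7*(-1/49707) + 217 = 148/347949 + 217 = 75505081/347949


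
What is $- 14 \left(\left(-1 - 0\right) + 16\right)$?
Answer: $-210$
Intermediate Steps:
$- 14 \left(\left(-1 - 0\right) + 16\right) = - 14 \left(\left(-1 + 0\right) + 16\right) = - 14 \left(-1 + 16\right) = \left(-14\right) 15 = -210$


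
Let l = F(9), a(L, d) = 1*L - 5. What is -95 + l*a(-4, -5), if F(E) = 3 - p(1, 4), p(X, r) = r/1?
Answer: -86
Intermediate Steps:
p(X, r) = r (p(X, r) = r*1 = r)
F(E) = -1 (F(E) = 3 - 1*4 = 3 - 4 = -1)
a(L, d) = -5 + L (a(L, d) = L - 5 = -5 + L)
l = -1
-95 + l*a(-4, -5) = -95 - (-5 - 4) = -95 - 1*(-9) = -95 + 9 = -86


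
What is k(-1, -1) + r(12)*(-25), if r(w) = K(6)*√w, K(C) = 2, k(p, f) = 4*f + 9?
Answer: 5 - 100*√3 ≈ -168.21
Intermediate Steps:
k(p, f) = 9 + 4*f
r(w) = 2*√w
k(-1, -1) + r(12)*(-25) = (9 + 4*(-1)) + (2*√12)*(-25) = (9 - 4) + (2*(2*√3))*(-25) = 5 + (4*√3)*(-25) = 5 - 100*√3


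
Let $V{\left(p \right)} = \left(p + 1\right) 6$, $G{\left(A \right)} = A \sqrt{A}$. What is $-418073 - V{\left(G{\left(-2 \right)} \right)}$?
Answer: $-418079 + 12 i \sqrt{2} \approx -4.1808 \cdot 10^{5} + 16.971 i$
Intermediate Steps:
$G{\left(A \right)} = A^{\frac{3}{2}}$
$V{\left(p \right)} = 6 + 6 p$ ($V{\left(p \right)} = \left(1 + p\right) 6 = 6 + 6 p$)
$-418073 - V{\left(G{\left(-2 \right)} \right)} = -418073 - \left(6 + 6 \left(-2\right)^{\frac{3}{2}}\right) = -418073 - \left(6 + 6 \left(- 2 i \sqrt{2}\right)\right) = -418073 - \left(6 - 12 i \sqrt{2}\right) = -418079 + 12 i \sqrt{2}$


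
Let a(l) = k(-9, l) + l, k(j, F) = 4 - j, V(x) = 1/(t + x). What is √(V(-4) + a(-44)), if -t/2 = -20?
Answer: I*√1115/6 ≈ 5.5653*I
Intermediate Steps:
t = 40 (t = -2*(-20) = 40)
V(x) = 1/(40 + x)
a(l) = 13 + l (a(l) = (4 - 1*(-9)) + l = (4 + 9) + l = 13 + l)
√(V(-4) + a(-44)) = √(1/(40 - 4) + (13 - 44)) = √(1/36 - 31) = √(-1115/36) = I*√1115/6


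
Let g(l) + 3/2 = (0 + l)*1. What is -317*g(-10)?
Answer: 7291/2 ≈ 3645.5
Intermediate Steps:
g(l) = -3/2 + l (g(l) = -3/2 + (0 + l)*1 = -3/2 + l*1 = -3/2 + l)
-317*g(-10) = -317*(-3/2 - 10) = -317*(-23/2) = 7291/2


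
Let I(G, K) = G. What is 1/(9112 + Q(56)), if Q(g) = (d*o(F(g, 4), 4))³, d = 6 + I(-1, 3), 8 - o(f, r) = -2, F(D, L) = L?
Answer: 1/134112 ≈ 7.4565e-6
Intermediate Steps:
o(f, r) = 10 (o(f, r) = 8 - 1*(-2) = 8 + 2 = 10)
d = 5 (d = 6 - 1 = 5)
Q(g) = 125000 (Q(g) = (5*10)³ = 50³ = 125000)
1/(9112 + Q(56)) = 1/(9112 + 125000) = 1/134112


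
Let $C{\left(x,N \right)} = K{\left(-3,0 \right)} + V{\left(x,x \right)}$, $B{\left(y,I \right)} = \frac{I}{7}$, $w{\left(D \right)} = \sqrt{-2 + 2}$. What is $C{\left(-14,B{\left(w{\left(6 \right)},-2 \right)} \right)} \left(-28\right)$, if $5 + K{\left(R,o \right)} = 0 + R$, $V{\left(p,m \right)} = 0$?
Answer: $224$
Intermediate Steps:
$w{\left(D \right)} = 0$ ($w{\left(D \right)} = \sqrt{0} = 0$)
$B{\left(y,I \right)} = \frac{I}{7}$ ($B{\left(y,I \right)} = I \frac{1}{7} = \frac{I}{7}$)
$K{\left(R,o \right)} = -5 + R$ ($K{\left(R,o \right)} = -5 + \left(0 + R\right) = -5 + R$)
$C{\left(x,N \right)} = -8$ ($C{\left(x,N \right)} = \left(-5 - 3\right) + 0 = -8 + 0 = -8$)
$C{\left(-14,B{\left(w{\left(6 \right)},-2 \right)} \right)} \left(-28\right) = \left(-8\right) \left(-28\right) = 224$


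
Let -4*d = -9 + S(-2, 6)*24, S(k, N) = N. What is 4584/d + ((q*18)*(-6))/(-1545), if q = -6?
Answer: -126296/927 ≈ -136.24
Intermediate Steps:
d = -135/4 (d = -(-9 + 6*24)/4 = -(-9 + 144)/4 = -¼*135 = -135/4 ≈ -33.750)
4584/d + ((q*18)*(-6))/(-1545) = 4584/(-135/4) + (-6*18*(-6))/(-1545) = 4584*(-4/135) - 108*(-6)*(-1/1545) = -6112/45 + 648*(-1/1545) = -6112/45 - 216/515 = -126296/927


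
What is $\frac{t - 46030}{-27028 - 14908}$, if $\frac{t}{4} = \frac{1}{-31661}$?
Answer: $\frac{728677917}{663867848} \approx 1.0976$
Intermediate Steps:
$t = - \frac{4}{31661}$ ($t = \frac{4}{-31661} = 4 \left(- \frac{1}{31661}\right) = - \frac{4}{31661} \approx -0.00012634$)
$\frac{t - 46030}{-27028 - 14908} = \frac{- \frac{4}{31661} - 46030}{-27028 - 14908} = - \frac{1457355834}{31661 \left(-41936\right)} = \left(- \frac{1457355834}{31661}\right) \left(- \frac{1}{41936}\right) = \frac{728677917}{663867848}$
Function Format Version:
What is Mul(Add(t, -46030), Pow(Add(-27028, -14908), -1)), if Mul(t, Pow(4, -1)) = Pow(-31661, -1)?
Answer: Rational(728677917, 663867848) ≈ 1.0976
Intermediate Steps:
t = Rational(-4, 31661) (t = Mul(4, Pow(-31661, -1)) = Mul(4, Rational(-1, 31661)) = Rational(-4, 31661) ≈ -0.00012634)
Mul(Add(t, -46030), Pow(Add(-27028, -14908), -1)) = Mul(Add(Rational(-4, 31661), -46030), Pow(Add(-27028, -14908), -1)) = Mul(Rational(-1457355834, 31661), Pow(-41936, -1)) = Mul(Rational(-1457355834, 31661), Rational(-1, 41936)) = Rational(728677917, 663867848)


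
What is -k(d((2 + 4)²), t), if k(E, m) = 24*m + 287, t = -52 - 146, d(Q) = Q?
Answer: 4465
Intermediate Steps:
t = -198
k(E, m) = 287 + 24*m
-k(d((2 + 4)²), t) = -(287 + 24*(-198)) = -(287 - 4752) = -1*(-4465) = 4465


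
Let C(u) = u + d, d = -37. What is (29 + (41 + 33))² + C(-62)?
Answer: 10510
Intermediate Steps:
C(u) = -37 + u (C(u) = u - 37 = -37 + u)
(29 + (41 + 33))² + C(-62) = (29 + (41 + 33))² + (-37 - 62) = (29 + 74)² - 99 = 103² - 99 = 10609 - 99 = 10510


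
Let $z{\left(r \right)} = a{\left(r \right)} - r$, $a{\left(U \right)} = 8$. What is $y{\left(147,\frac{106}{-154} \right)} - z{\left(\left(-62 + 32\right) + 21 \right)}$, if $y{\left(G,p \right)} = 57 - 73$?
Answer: $-33$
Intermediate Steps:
$y{\left(G,p \right)} = -16$
$z{\left(r \right)} = 8 - r$
$y{\left(147,\frac{106}{-154} \right)} - z{\left(\left(-62 + 32\right) + 21 \right)} = -16 - \left(8 - \left(\left(-62 + 32\right) + 21\right)\right) = -16 - \left(8 - \left(-30 + 21\right)\right) = -16 - \left(8 - -9\right) = -16 - \left(8 + 9\right) = -16 - 17 = -33$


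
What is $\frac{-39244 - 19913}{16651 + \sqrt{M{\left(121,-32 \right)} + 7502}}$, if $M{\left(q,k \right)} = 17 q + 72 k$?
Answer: $- \frac{109447023}{30805394} + \frac{6573 \sqrt{7255}}{30805394} \approx -3.5347$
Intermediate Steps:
$\frac{-39244 - 19913}{16651 + \sqrt{M{\left(121,-32 \right)} + 7502}} = \frac{-39244 - 19913}{16651 + \sqrt{\left(17 \cdot 121 + 72 \left(-32\right)\right) + 7502}} = - \frac{59157}{16651 + \sqrt{\left(2057 - 2304\right) + 7502}} = - \frac{59157}{16651 + \sqrt{-247 + 7502}} = - \frac{59157}{16651 + \sqrt{7255}}$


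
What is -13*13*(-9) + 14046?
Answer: 15567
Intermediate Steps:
-13*13*(-9) + 14046 = -169*(-9) + 14046 = 1521 + 14046 = 15567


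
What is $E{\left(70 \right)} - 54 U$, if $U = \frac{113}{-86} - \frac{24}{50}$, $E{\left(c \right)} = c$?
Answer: $\frac{179389}{1075} \approx 166.87$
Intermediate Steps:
$U = - \frac{3857}{2150}$ ($U = 113 \left(- \frac{1}{86}\right) - \frac{12}{25} = - \frac{113}{86} - \frac{12}{25} = - \frac{3857}{2150} \approx -1.794$)
$E{\left(70 \right)} - 54 U = 70 - - \frac{104139}{1075} = 70 + \frac{104139}{1075} = \frac{179389}{1075}$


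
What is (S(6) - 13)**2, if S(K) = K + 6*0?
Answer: 49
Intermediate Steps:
S(K) = K (S(K) = K + 0 = K)
(S(6) - 13)**2 = (6 - 13)**2 = (-7)**2 = 49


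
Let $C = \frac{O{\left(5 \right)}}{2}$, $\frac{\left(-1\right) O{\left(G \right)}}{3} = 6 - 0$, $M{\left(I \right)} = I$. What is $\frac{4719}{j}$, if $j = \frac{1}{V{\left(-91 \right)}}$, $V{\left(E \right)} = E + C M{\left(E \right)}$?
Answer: $3435432$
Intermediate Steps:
$O{\left(G \right)} = -18$ ($O{\left(G \right)} = - 3 \left(6 - 0\right) = - 3 \left(6 + 0\right) = \left(-3\right) 6 = -18$)
$C = -9$ ($C = - \frac{18}{2} = \left(-18\right) \frac{1}{2} = -9$)
$V{\left(E \right)} = - 8 E$ ($V{\left(E \right)} = E - 9 E = - 8 E$)
$j = \frac{1}{728}$ ($j = \frac{1}{\left(-8\right) \left(-91\right)} = \frac{1}{728} \approx 0.0013736$)
$\frac{4719}{j} = 4719 \frac{1}{\frac{1}{728}} = 4719 \cdot 728 = 3435432$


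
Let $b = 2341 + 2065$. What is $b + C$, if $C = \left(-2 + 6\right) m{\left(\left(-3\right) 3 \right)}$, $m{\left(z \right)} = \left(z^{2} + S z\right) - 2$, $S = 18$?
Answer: $4074$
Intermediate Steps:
$b = 4406$
$m{\left(z \right)} = -2 + z^{2} + 18 z$ ($m{\left(z \right)} = \left(z^{2} + 18 z\right) - 2 = -2 + z^{2} + 18 z$)
$C = -332$ ($C = \left(-2 + 6\right) \left(-2 + \left(\left(-3\right) 3\right)^{2} + 18 \left(\left(-3\right) 3\right)\right) = 4 \left(-2 + \left(-9\right)^{2} + 18 \left(-9\right)\right) = 4 \left(-2 + 81 - 162\right) = 4 \left(-83\right) = -332$)
$b + C = 4406 - 332 = 4074$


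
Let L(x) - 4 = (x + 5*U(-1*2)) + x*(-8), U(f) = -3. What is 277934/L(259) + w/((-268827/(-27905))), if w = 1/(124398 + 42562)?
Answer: -4331462011587/28426125416 ≈ -152.38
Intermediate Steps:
w = 1/166960 ≈ 5.9895e-6
L(x) = -11 - 7*x (L(x) = 4 + ((x + 5*(-3)) + x*(-8)) = 4 + ((x - 15) - 8*x) = 4 + ((-15 + x) - 8*x) = 4 + (-15 - 7*x) = -11 - 7*x)
277934/L(259) + w/((-268827/(-27905))) = 277934/(-11 - 7*259) + 1/(166960*((-268827/(-27905)))) = 277934/(-11 - 1813) + 1/(166960*((-268827*(-1/27905)))) = 277934/(-1824) + 1/(166960*(268827/27905)) = 277934*(-1/1824) + (1/166960)*(27905/268827) = -138967/912 + 5581/8976671184 = -4331462011587/28426125416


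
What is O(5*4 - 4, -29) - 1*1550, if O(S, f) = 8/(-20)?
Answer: -7752/5 ≈ -1550.4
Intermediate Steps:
O(S, f) = -2/5 (O(S, f) = 8*(-1/20) = -2/5)
O(5*4 - 4, -29) - 1*1550 = -2/5 - 1*1550 = -2/5 - 1550 = -7752/5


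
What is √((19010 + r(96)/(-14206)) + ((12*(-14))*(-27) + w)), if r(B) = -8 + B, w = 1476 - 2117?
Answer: √1155616696613/7103 ≈ 151.34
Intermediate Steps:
w = -641
√((19010 + r(96)/(-14206)) + ((12*(-14))*(-27) + w)) = √((19010 + (-8 + 96)/(-14206)) + ((12*(-14))*(-27) - 641)) = √((19010 + 88*(-1/14206)) + (-168*(-27) - 641)) = √((19010 - 44/7103) + (4536 - 641)) = √(135027986/7103 + 3895) = √(162694171/7103) = √1155616696613/7103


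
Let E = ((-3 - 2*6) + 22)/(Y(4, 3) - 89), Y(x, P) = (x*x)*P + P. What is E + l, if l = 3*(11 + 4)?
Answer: 1703/38 ≈ 44.816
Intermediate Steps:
Y(x, P) = P + P*x² (Y(x, P) = x²*P + P = P*x² + P = P + P*x²)
l = 45 (l = 3*15 = 45)
E = -7/38 (E = ((-3 - 2*6) + 22)/(3*(1 + 4²) - 89) = ((-3 - 12) + 22)/(3*(1 + 16) - 89) = (-15 + 22)/(3*17 - 89) = 7/(51 - 89) = 7/(-38) = 7*(-1/38) = -7/38 ≈ -0.18421)
E + l = -7/38 + 45 = 1703/38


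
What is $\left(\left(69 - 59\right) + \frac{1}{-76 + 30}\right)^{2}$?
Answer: $\frac{210681}{2116} \approx 99.566$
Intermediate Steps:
$\left(\left(69 - 59\right) + \frac{1}{-76 + 30}\right)^{2} = \left(\left(69 - 59\right) + \frac{1}{-46}\right)^{2} = \left(10 - \frac{1}{46}\right)^{2} = \left(\frac{459}{46}\right)^{2} = \frac{210681}{2116}$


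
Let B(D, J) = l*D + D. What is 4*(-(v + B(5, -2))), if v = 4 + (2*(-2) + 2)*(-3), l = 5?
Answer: -160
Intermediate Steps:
B(D, J) = 6*D (B(D, J) = 5*D + D = 6*D)
v = 10 (v = 4 + (-4 + 2)*(-3) = 4 - 2*(-3) = 4 + 6 = 10)
4*(-(v + B(5, -2))) = 4*(-(10 + 6*5)) = 4*(-(10 + 30)) = 4*(-1*40) = 4*(-40) = -160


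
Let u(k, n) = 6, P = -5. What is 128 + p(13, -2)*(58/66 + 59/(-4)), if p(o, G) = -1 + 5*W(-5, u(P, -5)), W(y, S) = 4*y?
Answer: 201827/132 ≈ 1529.0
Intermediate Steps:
p(o, G) = -101 (p(o, G) = -1 + 5*(4*(-5)) = -1 + 5*(-20) = -1 - 100 = -101)
128 + p(13, -2)*(58/66 + 59/(-4)) = 128 - 101*(58/66 + 59/(-4)) = 128 - 101*(58*(1/66) + 59*(-¼)) = 128 - 101*(29/33 - 59/4) = 128 - 101*(-1831/132) = 128 + 184931/132 = 201827/132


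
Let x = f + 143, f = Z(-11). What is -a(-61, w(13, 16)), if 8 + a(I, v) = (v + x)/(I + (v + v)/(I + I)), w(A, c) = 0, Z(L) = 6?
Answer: 637/61 ≈ 10.443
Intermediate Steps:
f = 6
x = 149 (x = 6 + 143 = 149)
a(I, v) = -8 + (149 + v)/(I + v/I) (a(I, v) = -8 + (v + 149)/(I + (v + v)/(I + I)) = -8 + (149 + v)/(I + (2*v)/((2*I))) = -8 + (149 + v)/(I + (2*v)*(1/(2*I))) = -8 + (149 + v)/(I + v/I))
-a(-61, w(13, 16)) = -(-8*0 - 8*(-61)² + 149*(-61) - 61*0)/(0 + (-61)²) = -(0 - 8*3721 - 9089 + 0)/(0 + 3721) = -(0 - 29768 - 9089 + 0)/3721 = -(-38857)/3721 = -1*(-637/61) = 637/61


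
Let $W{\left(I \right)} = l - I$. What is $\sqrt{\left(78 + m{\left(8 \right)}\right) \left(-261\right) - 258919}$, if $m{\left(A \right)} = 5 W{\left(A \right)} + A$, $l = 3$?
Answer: $2 i \sqrt{68710} \approx 524.25 i$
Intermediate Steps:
$W{\left(I \right)} = 3 - I$
$m{\left(A \right)} = 15 - 4 A$ ($m{\left(A \right)} = 5 \left(3 - A\right) + A = \left(15 - 5 A\right) + A = 15 - 4 A$)
$\sqrt{\left(78 + m{\left(8 \right)}\right) \left(-261\right) - 258919} = \sqrt{\left(78 + \left(15 - 32\right)\right) \left(-261\right) - 258919} = \sqrt{\left(78 - 17\right) \left(-261\right) - 258919} = \sqrt{61 \left(-261\right) - 258919} = \sqrt{-15921 - 258919} = \sqrt{-274840} = 2 i \sqrt{68710}$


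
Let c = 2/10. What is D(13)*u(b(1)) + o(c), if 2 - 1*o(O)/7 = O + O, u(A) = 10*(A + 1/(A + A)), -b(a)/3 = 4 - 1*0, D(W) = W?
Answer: -93253/60 ≈ -1554.2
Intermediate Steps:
b(a) = -12 (b(a) = -3*(4 - 1*0) = -3*(4 + 0) = -3*4 = -12)
c = 1/5 (c = 2*(1/10) = 1/5 ≈ 0.20000)
u(A) = 5/A + 10*A (u(A) = 10*(A + 1/(2*A)) = 5/A + 10*A)
o(O) = 14 - 14*O (o(O) = 14 - 7*(O + O) = 14 - 14*O)
D(13)*u(b(1)) + o(c) = 13*(5/(-12) + 10*(-12)) + (14 - 14*1/5) = 13*(5*(-1/12) - 120) + (14 - 14/5) = 13*(-5/12 - 120) + 56/5 = 13*(-1445/12) + 56/5 = -18785/12 + 56/5 = -93253/60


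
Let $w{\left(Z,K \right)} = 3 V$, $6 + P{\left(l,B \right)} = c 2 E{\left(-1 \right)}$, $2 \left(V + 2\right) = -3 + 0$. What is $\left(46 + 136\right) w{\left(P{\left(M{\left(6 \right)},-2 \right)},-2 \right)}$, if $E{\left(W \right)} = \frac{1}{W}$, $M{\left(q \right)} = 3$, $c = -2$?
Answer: $-1911$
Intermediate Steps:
$V = - \frac{7}{2}$ ($V = -2 + \frac{-3 + 0}{2} = -2 + \frac{1}{2} \left(-3\right) = -2 - \frac{3}{2} = - \frac{7}{2} \approx -3.5$)
$P{\left(l,B \right)} = -2$ ($P{\left(l,B \right)} = -6 + \frac{\left(-2\right) 2}{-1} = -6 - -4 = -6 + 4 = -2$)
$w{\left(Z,K \right)} = - \frac{21}{2}$ ($w{\left(Z,K \right)} = 3 \left(- \frac{7}{2}\right) = - \frac{21}{2}$)
$\left(46 + 136\right) w{\left(P{\left(M{\left(6 \right)},-2 \right)},-2 \right)} = \left(46 + 136\right) \left(- \frac{21}{2}\right) = 182 \left(- \frac{21}{2}\right) = -1911$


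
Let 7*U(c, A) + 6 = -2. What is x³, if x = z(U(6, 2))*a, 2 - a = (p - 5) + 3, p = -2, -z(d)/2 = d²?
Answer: -452984832/117649 ≈ -3850.3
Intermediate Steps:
U(c, A) = -8/7 (U(c, A) = -6/7 + (⅐)*(-2) = -6/7 - 2/7 = -8/7)
z(d) = -2*d²
a = 6 (a = 2 - ((-2 - 5) + 3) = 2 - (-7 + 3) = 2 - 1*(-4) = 2 + 4 = 6)
x = -768/49 (x = -2*(-8/7)²*6 = -2*64/49*6 = -128/49*6 = -768/49 ≈ -15.673)
x³ = (-768/49)³ = -452984832/117649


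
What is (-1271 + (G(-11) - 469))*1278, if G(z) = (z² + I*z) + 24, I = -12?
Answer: -1869714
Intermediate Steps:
G(z) = 24 + z² - 12*z (G(z) = (z² - 12*z) + 24 = 24 + z² - 12*z)
(-1271 + (G(-11) - 469))*1278 = (-1271 + ((24 + (-11)² - 12*(-11)) - 469))*1278 = (-1271 + ((24 + 121 + 132) - 469))*1278 = (-1271 + (277 - 469))*1278 = (-1271 - 192)*1278 = -1463*1278 = -1869714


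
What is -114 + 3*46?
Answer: 24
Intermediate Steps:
-114 + 3*46 = -114 + 138 = 24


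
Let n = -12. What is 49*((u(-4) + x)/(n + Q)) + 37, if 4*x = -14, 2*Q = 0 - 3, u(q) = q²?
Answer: -226/27 ≈ -8.3704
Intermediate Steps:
Q = -3/2 (Q = (0 - 3)/2 = (½)*(-3) = -3/2 ≈ -1.5000)
x = -7/2 (x = (¼)*(-14) = -7/2 ≈ -3.5000)
49*((u(-4) + x)/(n + Q)) + 37 = 49*(((-4)² - 7/2)/(-12 - 3/2)) + 37 = 49*((16 - 7/2)/(-27/2)) + 37 = 49*((25/2)*(-2/27)) + 37 = 49*(-25/27) + 37 = -1225/27 + 37 = -226/27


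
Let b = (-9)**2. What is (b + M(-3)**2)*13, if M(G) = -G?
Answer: 1170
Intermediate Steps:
b = 81
(b + M(-3)**2)*13 = (81 + (-1*(-3))**2)*13 = (81 + 3**2)*13 = (81 + 9)*13 = 90*13 = 1170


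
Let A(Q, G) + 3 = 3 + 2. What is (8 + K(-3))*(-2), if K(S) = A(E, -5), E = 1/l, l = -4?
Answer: -20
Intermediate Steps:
E = -¼ (E = 1/(-4) = -¼ ≈ -0.25000)
A(Q, G) = 2 (A(Q, G) = -3 + (3 + 2) = -3 + 5 = 2)
K(S) = 2
(8 + K(-3))*(-2) = (8 + 2)*(-2) = 10*(-2) = -20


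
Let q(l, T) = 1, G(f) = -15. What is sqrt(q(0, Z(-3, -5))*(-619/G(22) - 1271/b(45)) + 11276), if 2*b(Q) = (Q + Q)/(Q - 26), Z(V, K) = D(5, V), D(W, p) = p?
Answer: 2*sqrt(606410)/15 ≈ 103.83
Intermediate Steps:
Z(V, K) = V
b(Q) = Q/(-26 + Q) (b(Q) = ((Q + Q)/(Q - 26))/2 = ((2*Q)/(-26 + Q))/2 = (2*Q/(-26 + Q))/2 = Q/(-26 + Q))
sqrt(q(0, Z(-3, -5))*(-619/G(22) - 1271/b(45)) + 11276) = sqrt(1*(-619/(-15) - 1271/(45/(-26 + 45))) + 11276) = sqrt(1*(-619*(-1/15) - 1271/(45/19)) + 11276) = sqrt(1*(619/15 - 1271/(45*(1/19))) + 11276) = sqrt(1*(619/15 - 1271/45/19) + 11276) = sqrt(1*(619/15 - 1271*19/45) + 11276) = sqrt(1*(619/15 - 24149/45) + 11276) = sqrt(1*(-22292/45) + 11276) = sqrt(-22292/45 + 11276) = sqrt(485128/45) = 2*sqrt(606410)/15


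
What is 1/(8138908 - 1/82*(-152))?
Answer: 41/333695304 ≈ 1.2287e-7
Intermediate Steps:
1/(8138908 - 1/82*(-152)) = 1/(8138908 + 76/41) = 1/(333695304/41) = 41/333695304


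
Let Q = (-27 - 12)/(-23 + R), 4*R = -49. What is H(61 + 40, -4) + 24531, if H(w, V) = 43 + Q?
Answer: 1155030/47 ≈ 24575.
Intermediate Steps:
R = -49/4 (R = (¼)*(-49) = -49/4 ≈ -12.250)
Q = 52/47 (Q = (-27 - 12)/(-23 - 49/4) = -39/(-141/4) = -39*(-4/141) = 52/47 ≈ 1.1064)
H(w, V) = 2073/47 (H(w, V) = 43 + 52/47 = 2073/47)
H(61 + 40, -4) + 24531 = 2073/47 + 24531 = 1155030/47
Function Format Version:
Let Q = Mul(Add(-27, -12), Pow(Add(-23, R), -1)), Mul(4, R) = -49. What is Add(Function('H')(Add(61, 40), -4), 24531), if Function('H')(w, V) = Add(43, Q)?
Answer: Rational(1155030, 47) ≈ 24575.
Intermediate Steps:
R = Rational(-49, 4) (R = Mul(Rational(1, 4), -49) = Rational(-49, 4) ≈ -12.250)
Q = Rational(52, 47) (Q = Mul(Add(-27, -12), Pow(Add(-23, Rational(-49, 4)), -1)) = Mul(-39, Pow(Rational(-141, 4), -1)) = Mul(-39, Rational(-4, 141)) = Rational(52, 47) ≈ 1.1064)
Function('H')(w, V) = Rational(2073, 47) (Function('H')(w, V) = Add(43, Rational(52, 47)) = Rational(2073, 47))
Add(Function('H')(Add(61, 40), -4), 24531) = Add(Rational(2073, 47), 24531) = Rational(1155030, 47)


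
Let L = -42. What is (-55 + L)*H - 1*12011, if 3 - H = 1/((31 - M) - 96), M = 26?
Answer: -1119579/91 ≈ -12303.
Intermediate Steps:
H = 274/91 (H = 3 - 1/((31 - 1*26) - 96) = 3 - 1/((31 - 26) - 96) = 3 - 1/(5 - 96) = 3 - 1/(-91) = 3 - 1*(-1/91) = 3 + 1/91 = 274/91 ≈ 3.0110)
(-55 + L)*H - 1*12011 = (-55 - 42)*(274/91) - 1*12011 = -97*274/91 - 12011 = -26578/91 - 12011 = -1119579/91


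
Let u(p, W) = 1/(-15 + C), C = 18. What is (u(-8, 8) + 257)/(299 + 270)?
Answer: 772/1707 ≈ 0.45226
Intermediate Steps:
u(p, W) = ⅓ (u(p, W) = 1/(-15 + 18) = 1/3 = ⅓)
(u(-8, 8) + 257)/(299 + 270) = (⅓ + 257)/(299 + 270) = (772/3)/569 = (772/3)*(1/569) = 772/1707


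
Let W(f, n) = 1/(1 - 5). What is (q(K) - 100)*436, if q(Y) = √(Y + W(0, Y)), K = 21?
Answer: -43600 + 218*√83 ≈ -41614.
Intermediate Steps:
W(f, n) = -¼ (W(f, n) = 1/(-4) = -¼)
q(Y) = √(-¼ + Y) (q(Y) = √(Y - ¼) = √(-¼ + Y))
(q(K) - 100)*436 = (√(-1 + 4*21)/2 - 100)*436 = (√(-1 + 84)/2 - 100)*436 = (√83/2 - 100)*436 = (-100 + √83/2)*436 = -43600 + 218*√83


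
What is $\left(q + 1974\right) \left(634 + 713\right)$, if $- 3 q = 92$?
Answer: $2617670$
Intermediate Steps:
$q = - \frac{92}{3}$ ($q = \left(- \frac{1}{3}\right) 92 = - \frac{92}{3} \approx -30.667$)
$\left(q + 1974\right) \left(634 + 713\right) = \left(- \frac{92}{3} + 1974\right) \left(634 + 713\right) = \frac{5830}{3} \cdot 1347 = 2617670$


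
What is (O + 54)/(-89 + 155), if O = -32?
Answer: ⅓ ≈ 0.33333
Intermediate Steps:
(O + 54)/(-89 + 155) = (-32 + 54)/(-89 + 155) = 22/66 = (1/66)*22 = ⅓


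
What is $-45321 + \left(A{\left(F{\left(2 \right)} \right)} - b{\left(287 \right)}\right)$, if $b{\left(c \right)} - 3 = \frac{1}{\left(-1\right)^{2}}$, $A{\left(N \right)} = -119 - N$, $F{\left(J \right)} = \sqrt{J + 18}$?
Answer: $-45444 - 2 \sqrt{5} \approx -45449.0$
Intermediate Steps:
$F{\left(J \right)} = \sqrt{18 + J}$
$b{\left(c \right)} = 4$ ($b{\left(c \right)} = 3 + \frac{1}{\left(-1\right)^{2}} = 3 + 1^{-1} = 3 + 1 = 4$)
$-45321 + \left(A{\left(F{\left(2 \right)} \right)} - b{\left(287 \right)}\right) = -45321 - \left(123 + \sqrt{18 + 2}\right) = -45321 - \left(123 + \sqrt{20}\right) = -45321 - \left(123 + 2 \sqrt{5}\right) = -45444 - 2 \sqrt{5}$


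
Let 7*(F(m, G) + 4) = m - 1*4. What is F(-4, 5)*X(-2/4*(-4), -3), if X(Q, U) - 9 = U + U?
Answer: -108/7 ≈ -15.429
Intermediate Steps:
F(m, G) = -32/7 + m/7 (F(m, G) = -4 + (m - 1*4)/7 = -4 + (m - 4)/7 = -4 + (-4 + m)/7 = -4 + (-4/7 + m/7) = -32/7 + m/7)
X(Q, U) = 9 + 2*U (X(Q, U) = 9 + (U + U) = 9 + 2*U)
F(-4, 5)*X(-2/4*(-4), -3) = (-32/7 + (⅐)*(-4))*(9 + 2*(-3)) = (-32/7 - 4/7)*(9 - 6) = -36/7*3 = -108/7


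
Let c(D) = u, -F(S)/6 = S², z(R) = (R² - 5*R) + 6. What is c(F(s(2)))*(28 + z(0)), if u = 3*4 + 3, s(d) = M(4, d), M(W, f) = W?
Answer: 510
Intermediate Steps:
z(R) = 6 + R² - 5*R
s(d) = 4
F(S) = -6*S²
u = 15 (u = 12 + 3 = 15)
c(D) = 15
c(F(s(2)))*(28 + z(0)) = 15*(28 + (6 + 0² - 5*0)) = 15*(28 + (6 + 0 + 0)) = 15*(28 + 6) = 15*34 = 510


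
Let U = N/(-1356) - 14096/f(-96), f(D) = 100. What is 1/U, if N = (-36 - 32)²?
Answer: -8475/1223536 ≈ -0.0069266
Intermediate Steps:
N = 4624 (N = (-68)² = 4624)
U = -1223536/8475 (U = 4624/(-1356) - 14096/100 = 4624*(-1/1356) - 14096*1/100 = -1156/339 - 3524/25 = -1223536/8475 ≈ -144.37)
1/U = 1/(-1223536/8475) = -8475/1223536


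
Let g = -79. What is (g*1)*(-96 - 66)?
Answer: 12798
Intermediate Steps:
(g*1)*(-96 - 66) = (-79*1)*(-96 - 66) = -79*(-162) = 12798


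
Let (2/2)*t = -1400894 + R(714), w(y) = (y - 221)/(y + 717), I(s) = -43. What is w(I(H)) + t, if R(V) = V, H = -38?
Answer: -471860792/337 ≈ -1.4002e+6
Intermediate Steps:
w(y) = (-221 + y)/(717 + y)
t = -1400180 (t = -1400894 + 714 = -1400180)
w(I(H)) + t = (-221 - 43)/(717 - 43) - 1400180 = -264/674 - 1400180 = (1/674)*(-264) - 1400180 = -132/337 - 1400180 = -471860792/337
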